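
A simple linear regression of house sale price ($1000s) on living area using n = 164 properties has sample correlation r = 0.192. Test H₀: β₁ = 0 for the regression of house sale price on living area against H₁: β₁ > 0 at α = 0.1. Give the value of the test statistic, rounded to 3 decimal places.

t = r·√(n − 2)/√(1 − r²) = 0.192·√162/√0.963136 = 2.490.
df = n − 2 = 162.
One-sided p ≈ 0.0069, which is < 0.1, so reject H₀.
There is evidence of a linear association between living area and house sale price.

t = 2.490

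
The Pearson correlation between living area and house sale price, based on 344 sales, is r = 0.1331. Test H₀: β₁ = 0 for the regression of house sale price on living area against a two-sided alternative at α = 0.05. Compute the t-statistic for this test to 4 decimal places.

t = 2.4835

t = r·√(n − 2)/√(1 − r²) = 0.1331·√342/√0.982284 = 2.4835.
df = n − 2 = 342.
Two-sided p ≈ 0.0135, which is < 0.05, so reject H₀.
There is evidence of a linear association between living area and house sale price.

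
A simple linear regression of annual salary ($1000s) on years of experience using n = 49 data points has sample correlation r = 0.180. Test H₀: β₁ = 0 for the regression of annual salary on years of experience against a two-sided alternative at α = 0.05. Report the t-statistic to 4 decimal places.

t = 1.2545

t = r·√(n − 2)/√(1 − r²) = 0.180·√47/√0.9676 = 1.2545.
df = n − 2 = 47.
Two-sided p ≈ 0.2159, which is ≥ 0.05, so fail to reject H₀.
The data do not give significant evidence of a linear association between years of experience and annual salary.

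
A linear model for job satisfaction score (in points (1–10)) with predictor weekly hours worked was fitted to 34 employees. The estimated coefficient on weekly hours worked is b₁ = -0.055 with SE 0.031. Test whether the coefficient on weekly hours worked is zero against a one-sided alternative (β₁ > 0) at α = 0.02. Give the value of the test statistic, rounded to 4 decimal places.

H₀: β₁ = 0 vs H₁: β₁ > 0.
t = (b₁ − β₁⁰)/SE = -0.055 / 0.031 = -1.7742.
df = n − 2 = 34 − 2 = 32.
One-sided p ≈ 0.9572, which is ≥ 0.02, so fail to reject H₀.
The data do not give significant evidence that the true slope on weekly hours worked is positive.

t = -1.7742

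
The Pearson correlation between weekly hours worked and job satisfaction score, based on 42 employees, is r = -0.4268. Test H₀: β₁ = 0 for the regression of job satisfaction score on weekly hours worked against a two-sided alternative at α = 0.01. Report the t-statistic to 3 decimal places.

t = r·√(n − 2)/√(1 − r²) = -0.4268·√40/√0.817842 = -2.985.
df = n − 2 = 40.
Two-sided p ≈ 0.0048, which is < 0.01, so reject H₀.
There is evidence of a linear association between weekly hours worked and job satisfaction score.

t = -2.985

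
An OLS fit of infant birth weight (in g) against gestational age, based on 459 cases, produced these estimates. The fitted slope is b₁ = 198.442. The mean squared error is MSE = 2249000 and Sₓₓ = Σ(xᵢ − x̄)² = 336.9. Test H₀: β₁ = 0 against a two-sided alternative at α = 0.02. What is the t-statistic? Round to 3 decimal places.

SE(b₁) = √(MSE/Sₓₓ) = √(2.249e+06/336.9) = 81.7042.
t = 198.442 / 81.7042 = 2.429.
df = n − 2 = 457.
Two-sided p ≈ 0.0155, which is < 0.02, so reject H₀.
There is evidence that gestational age is associated with infant birth weight.

t = 2.429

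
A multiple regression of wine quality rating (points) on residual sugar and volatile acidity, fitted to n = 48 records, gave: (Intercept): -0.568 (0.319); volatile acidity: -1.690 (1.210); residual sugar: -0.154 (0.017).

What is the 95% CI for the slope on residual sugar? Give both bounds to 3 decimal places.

Read off: b = -0.154, SE = 0.017 for residual sugar.
df = n − k − 1 = 48 − 2 − 1 = 45.
t* = t_{0.025, 45} = 2.014103.
Margin = t* × SE = 2.014103 × 0.017 = 0.03424.
CI: -0.154 ± 0.03424 → (-0.188, -0.120).

(-0.188, -0.120)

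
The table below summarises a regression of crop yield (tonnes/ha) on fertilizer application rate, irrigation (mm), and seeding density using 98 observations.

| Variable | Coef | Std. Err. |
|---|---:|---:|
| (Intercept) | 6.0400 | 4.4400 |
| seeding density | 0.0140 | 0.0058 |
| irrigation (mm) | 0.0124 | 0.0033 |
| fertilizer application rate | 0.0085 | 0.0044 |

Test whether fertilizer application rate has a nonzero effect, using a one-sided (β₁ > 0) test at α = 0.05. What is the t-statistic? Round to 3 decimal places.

t = 1.932

Read off: b = 0.0085, SE = 0.0044 for fertilizer application rate.
H₀: β₁ = 0 vs H₁: β₁ > 0.
t = 0.0085 / 0.0044 = 1.932.
df = n − k − 1 = 98 − 3 − 1 = 94.
One-sided p ≈ 0.0282, which is < 0.05, so reject H₀.
There is evidence that the true slope on fertilizer application rate is positive, holding the other predictors fixed.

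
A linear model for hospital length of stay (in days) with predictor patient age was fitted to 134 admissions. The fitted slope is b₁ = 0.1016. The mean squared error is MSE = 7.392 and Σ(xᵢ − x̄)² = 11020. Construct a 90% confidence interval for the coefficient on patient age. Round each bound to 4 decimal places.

SE(b₁) = √(MSE/Sₓₓ) = √(7.392/11020) = 0.0258994.
df = n − 2 = 132.
t* = t_{0.05, 132} = 1.656479.
Margin = t* × SE = 1.656479 × 0.0258994 = 0.042902.
CI: 0.1016 ± 0.042902 → (0.0587, 0.1445).
With 90% confidence, each one-unit increase in patient age is associated with a change of between 0.0587 and 0.1445 days in hospital length of stay.

(0.0587, 0.1445)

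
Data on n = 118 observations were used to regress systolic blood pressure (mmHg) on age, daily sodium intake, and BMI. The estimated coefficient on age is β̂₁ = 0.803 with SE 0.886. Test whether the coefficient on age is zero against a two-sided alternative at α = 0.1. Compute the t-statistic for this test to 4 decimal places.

H₀: β₁ = 0 vs H₁: β₁ ≠ 0.
t = (β̂₁ − β₁⁰)/SE = 0.803 / 0.886 = 0.9063.
df = n − k − 1 = 118 − 3 − 1 = 114.
Two-sided p ≈ 0.3667, which is ≥ 0.1, so fail to reject H₀.
The data do not give significant evidence of an association between age and systolic blood pressure, after adjusting for the other predictors.

t = 0.9063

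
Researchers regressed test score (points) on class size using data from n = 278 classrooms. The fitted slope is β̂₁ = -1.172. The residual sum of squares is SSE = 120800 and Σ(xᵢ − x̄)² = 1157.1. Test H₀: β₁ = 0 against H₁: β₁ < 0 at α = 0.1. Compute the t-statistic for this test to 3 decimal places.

MSE = SSE/(n − 2) = 120800/276 = 437.681.
SE(β̂₁) = √(MSE/Sₓₓ) = √(437.681/1157.1) = 0.615026.
t = -1.172 / 0.615026 = -1.906.
df = n − 2 = 276.
One-sided p ≈ 0.0289, which is < 0.1, so reject H₀.
There is evidence that the true slope on class size is negative.

t = -1.906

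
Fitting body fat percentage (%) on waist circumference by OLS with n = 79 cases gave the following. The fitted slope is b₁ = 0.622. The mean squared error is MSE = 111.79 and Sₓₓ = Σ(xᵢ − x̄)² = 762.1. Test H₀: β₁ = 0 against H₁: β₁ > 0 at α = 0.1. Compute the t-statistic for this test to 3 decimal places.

t = 1.624

SE(b₁) = √(MSE/Sₓₓ) = √(111.79/762.1) = 0.382997.
t = 0.622 / 0.382997 = 1.624.
df = n − 2 = 77.
One-sided p ≈ 0.0542, which is < 0.1, so reject H₀.
There is evidence that the true slope on waist circumference is positive.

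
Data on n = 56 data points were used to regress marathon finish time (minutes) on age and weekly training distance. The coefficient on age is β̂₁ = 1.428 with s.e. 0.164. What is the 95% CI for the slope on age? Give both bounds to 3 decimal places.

df = n − k − 1 = 56 − 2 − 1 = 53.
t* = t_{0.025, 53} = 2.005746.
Margin = t* × SE = 2.005746 × 0.164 = 0.32894.
CI: 1.428 ± 0.32894 → (1.099, 1.757).
With 95% confidence, each one-unit increase in age is associated with a change of between 1.099 and 1.757 minutes in marathon finish time, holding the other predictors fixed.

(1.099, 1.757)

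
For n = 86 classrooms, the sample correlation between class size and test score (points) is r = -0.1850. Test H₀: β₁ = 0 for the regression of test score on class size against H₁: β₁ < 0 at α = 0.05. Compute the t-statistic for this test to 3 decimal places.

t = -1.725

t = r·√(n − 2)/√(1 − r²) = -0.1850·√84/√0.965775 = -1.725.
df = n − 2 = 84.
One-sided p ≈ 0.0441, which is < 0.05, so reject H₀.
There is evidence of a linear association between class size and test score.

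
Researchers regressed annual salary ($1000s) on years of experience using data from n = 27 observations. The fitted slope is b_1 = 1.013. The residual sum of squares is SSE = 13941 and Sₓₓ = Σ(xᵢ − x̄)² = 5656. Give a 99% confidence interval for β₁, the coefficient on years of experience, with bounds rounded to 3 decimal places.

(0.138, 1.888)

MSE = SSE/(n − 2) = 13941/25 = 557.64.
SE(b_1) = √(MSE/Sₓₓ) = √(557.64/5656) = 0.313995.
df = n − 2 = 25.
t* = t_{0.005, 25} = 2.787436.
Margin = t* × SE = 2.787436 × 0.313995 = 0.87524.
CI: 1.013 ± 0.87524 → (0.138, 1.888).
With 99% confidence, each one-unit increase in years of experience is associated with a change of between 0.138 and 1.888 $1000s in annual salary.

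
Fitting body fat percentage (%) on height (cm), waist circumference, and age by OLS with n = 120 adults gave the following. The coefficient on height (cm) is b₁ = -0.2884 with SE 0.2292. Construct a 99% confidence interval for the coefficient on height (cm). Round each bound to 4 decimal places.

df = n − k − 1 = 120 − 3 − 1 = 116.
t* = t_{0.005, 116} = 2.618878.
Margin = t* × SE = 2.618878 × 0.2292 = 0.600247.
CI: -0.2884 ± 0.600247 → (-0.8886, 0.3118).
With 99% confidence, each one-unit increase in height (cm) is associated with a change of between -0.8886 and 0.3118 % in body fat percentage, holding the other predictors fixed.

(-0.8886, 0.3118)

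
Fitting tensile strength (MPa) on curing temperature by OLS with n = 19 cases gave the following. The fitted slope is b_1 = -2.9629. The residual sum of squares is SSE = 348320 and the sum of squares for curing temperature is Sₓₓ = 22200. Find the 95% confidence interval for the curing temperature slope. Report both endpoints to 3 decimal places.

(-4.990, -0.936)

MSE = SSE/(n − 2) = 348320/17 = 20489.4.
SE(b_1) = √(MSE/Sₓₓ) = √(20489.4/22200) = 0.960701.
df = n − 2 = 17.
t* = t_{0.025, 17} = 2.109816.
Margin = t* × SE = 2.109816 × 0.960701 = 2.02690.
CI: -2.9629 ± 2.02690 → (-4.990, -0.936).
With 95% confidence, each one-unit increase in curing temperature is associated with a change of between -4.990 and -0.936 MPa in tensile strength.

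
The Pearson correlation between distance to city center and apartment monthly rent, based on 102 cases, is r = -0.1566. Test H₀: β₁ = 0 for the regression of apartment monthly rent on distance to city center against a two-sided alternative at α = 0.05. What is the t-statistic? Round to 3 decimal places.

t = -1.586

t = r·√(n − 2)/√(1 − r²) = -0.1566·√100/√0.975476 = -1.586.
df = n − 2 = 100.
Two-sided p ≈ 0.1160, which is ≥ 0.05, so fail to reject H₀.
The data do not give significant evidence of a linear association between distance to city center and apartment monthly rent.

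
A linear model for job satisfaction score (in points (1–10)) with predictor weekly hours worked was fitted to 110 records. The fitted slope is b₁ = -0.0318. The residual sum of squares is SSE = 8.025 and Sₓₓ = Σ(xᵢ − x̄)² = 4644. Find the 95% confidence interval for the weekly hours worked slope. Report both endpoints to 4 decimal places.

MSE = SSE/(n − 2) = 8.025/108 = 0.0743056.
SE(b₁) = √(MSE/Sₓₓ) = √(0.0743056/4644) = 0.00400004.
df = n − 2 = 108.
t* = t_{0.025, 108} = 1.982173.
Margin = t* × SE = 1.982173 × 0.00400004 = 0.007929.
CI: -0.0318 ± 0.007929 → (-0.0397, -0.0239).
With 95% confidence, each one-unit increase in weekly hours worked is associated with a change of between -0.0397 and -0.0239 points (1–10) in job satisfaction score.

(-0.0397, -0.0239)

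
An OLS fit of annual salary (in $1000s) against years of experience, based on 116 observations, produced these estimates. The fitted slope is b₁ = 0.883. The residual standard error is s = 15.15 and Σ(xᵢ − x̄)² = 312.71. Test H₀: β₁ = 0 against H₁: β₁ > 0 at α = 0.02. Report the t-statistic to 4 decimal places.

SE(b₁) = s/√Sₓₓ = 15.15/√312.71 = 0.856726.
t = 0.883 / 0.856726 = 1.0307.
df = n − 2 = 114.
One-sided p ≈ 0.1524, which is ≥ 0.02, so fail to reject H₀.
The data do not give significant evidence that the true slope on years of experience is positive.

t = 1.0307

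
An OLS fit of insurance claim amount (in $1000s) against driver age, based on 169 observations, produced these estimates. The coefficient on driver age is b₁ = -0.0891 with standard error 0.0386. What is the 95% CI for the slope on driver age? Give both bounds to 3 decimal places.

df = n − 2 = 169 − 2 = 167.
t* = t_{0.025, 167} = 1.974271.
Margin = t* × SE = 1.974271 × 0.0386 = 0.07621.
CI: -0.0891 ± 0.07621 → (-0.165, -0.013).
With 95% confidence, each one-unit increase in driver age is associated with a change of between -0.165 and -0.013 $1000s in insurance claim amount.

(-0.165, -0.013)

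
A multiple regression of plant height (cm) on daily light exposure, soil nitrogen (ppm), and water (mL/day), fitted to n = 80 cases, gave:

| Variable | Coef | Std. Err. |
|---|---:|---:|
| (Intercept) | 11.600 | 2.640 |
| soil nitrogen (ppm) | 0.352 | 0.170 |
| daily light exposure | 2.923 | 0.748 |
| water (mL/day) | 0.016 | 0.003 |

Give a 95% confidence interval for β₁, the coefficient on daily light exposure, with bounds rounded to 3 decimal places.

Read off: b = 2.923, SE = 0.748 for daily light exposure.
df = n − k − 1 = 80 − 3 − 1 = 76.
t* = t_{0.025, 76} = 1.991673.
Margin = t* × SE = 1.991673 × 0.748 = 1.48977.
CI: 2.923 ± 1.48977 → (1.433, 4.413).

(1.433, 4.413)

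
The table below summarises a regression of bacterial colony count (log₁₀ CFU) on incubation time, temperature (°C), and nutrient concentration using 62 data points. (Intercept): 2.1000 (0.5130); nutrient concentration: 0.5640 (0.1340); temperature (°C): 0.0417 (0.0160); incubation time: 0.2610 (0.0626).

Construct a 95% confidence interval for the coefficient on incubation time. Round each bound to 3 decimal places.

Read off: b = 0.2610, SE = 0.0626 for incubation time.
df = n − k − 1 = 62 − 3 − 1 = 58.
t* = t_{0.025, 58} = 2.001717.
Margin = t* × SE = 2.001717 × 0.0626 = 0.12531.
CI: 0.2610 ± 0.12531 → (0.136, 0.386).

(0.136, 0.386)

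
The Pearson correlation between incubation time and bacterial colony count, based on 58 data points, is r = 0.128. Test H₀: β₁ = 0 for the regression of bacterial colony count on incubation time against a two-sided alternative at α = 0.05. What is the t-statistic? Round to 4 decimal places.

t = r·√(n − 2)/√(1 − r²) = 0.128·√56/√0.983616 = 0.9658.
df = n − 2 = 56.
Two-sided p ≈ 0.3383, which is ≥ 0.05, so fail to reject H₀.
The data do not give significant evidence of a linear association between incubation time and bacterial colony count.

t = 0.9658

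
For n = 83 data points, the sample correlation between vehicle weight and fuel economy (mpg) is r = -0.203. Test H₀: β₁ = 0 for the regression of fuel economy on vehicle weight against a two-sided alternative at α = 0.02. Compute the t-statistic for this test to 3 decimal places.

t = -1.866

t = r·√(n − 2)/√(1 − r²) = -0.203·√81/√0.958791 = -1.866.
df = n − 2 = 81.
Two-sided p ≈ 0.0657, which is ≥ 0.02, so fail to reject H₀.
The data do not give significant evidence of a linear association between vehicle weight and fuel economy.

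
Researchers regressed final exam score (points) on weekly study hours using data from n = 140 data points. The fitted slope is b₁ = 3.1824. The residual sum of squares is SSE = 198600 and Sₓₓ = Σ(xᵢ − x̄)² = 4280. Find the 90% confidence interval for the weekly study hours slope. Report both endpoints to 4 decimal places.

MSE = SSE/(n − 2) = 198600/138 = 1439.13.
SE(b₁) = √(MSE/Sₓₓ) = √(1439.13/4280) = 0.579867.
df = n − 2 = 138.
t* = t_{0.05, 138} = 1.65597.
Margin = t* × SE = 1.65597 × 0.579867 = 0.960242.
CI: 3.1824 ± 0.960242 → (2.2222, 4.1426).
With 90% confidence, each one-unit increase in weekly study hours is associated with a change of between 2.2222 and 4.1426 points in final exam score.

(2.2222, 4.1426)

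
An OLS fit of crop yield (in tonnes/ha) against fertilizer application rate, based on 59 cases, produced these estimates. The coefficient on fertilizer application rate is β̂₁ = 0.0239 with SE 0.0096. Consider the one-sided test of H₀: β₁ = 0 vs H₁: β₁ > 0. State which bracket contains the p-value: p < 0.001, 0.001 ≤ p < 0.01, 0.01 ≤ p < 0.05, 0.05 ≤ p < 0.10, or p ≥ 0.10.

0.001 ≤ p < 0.01

t = 0.0239 / 0.0096 = 2.490.
df = n − 2 = 59 − 2 = 57.
One-sided p = P(T_{57} > t) ≈ 0.0079.
So 0.001 ≤ p < 0.01.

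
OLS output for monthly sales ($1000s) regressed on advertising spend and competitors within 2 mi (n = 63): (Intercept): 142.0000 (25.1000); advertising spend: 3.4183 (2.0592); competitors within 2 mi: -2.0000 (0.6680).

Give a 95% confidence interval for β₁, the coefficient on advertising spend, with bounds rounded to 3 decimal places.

(-0.701, 7.537)

Read off: b = 3.4183, SE = 2.0592 for advertising spend.
df = n − k − 1 = 63 − 2 − 1 = 60.
t* = t_{0.025, 60} = 2.000298.
Margin = t* × SE = 2.000298 × 2.0592 = 4.11901.
CI: 3.4183 ± 4.11901 → (-0.701, 7.537).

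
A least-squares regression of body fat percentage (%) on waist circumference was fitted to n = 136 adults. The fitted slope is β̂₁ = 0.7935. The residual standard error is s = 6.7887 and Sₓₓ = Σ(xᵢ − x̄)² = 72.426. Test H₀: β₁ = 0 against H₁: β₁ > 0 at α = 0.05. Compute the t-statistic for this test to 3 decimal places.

SE(β̂₁) = s/√Sₓₓ = 6.7887/√72.426 = 0.7977.
t = 0.7935 / 0.7977 = 0.995.
df = n − 2 = 134.
One-sided p ≈ 0.1608, which is ≥ 0.05, so fail to reject H₀.
The data do not give significant evidence that the true slope on waist circumference is positive.

t = 0.995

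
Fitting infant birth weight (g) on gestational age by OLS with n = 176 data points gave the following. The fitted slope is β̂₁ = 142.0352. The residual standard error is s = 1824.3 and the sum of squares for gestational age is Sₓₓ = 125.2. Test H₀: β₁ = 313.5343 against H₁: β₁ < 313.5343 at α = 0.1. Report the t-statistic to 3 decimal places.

t = -1.052

SE(β̂₁) = s/√Sₓₓ = 1824.3/√125.2 = 163.04.
t = (142.0352 − 313.5343) / 163.04 = -1.052.
df = n − 2 = 174.
One-sided p ≈ 0.1472, which is ≥ 0.1, so fail to reject H₀.
The data do not give significant evidence that the true slope on gestational age is below 313.5343 g per unit.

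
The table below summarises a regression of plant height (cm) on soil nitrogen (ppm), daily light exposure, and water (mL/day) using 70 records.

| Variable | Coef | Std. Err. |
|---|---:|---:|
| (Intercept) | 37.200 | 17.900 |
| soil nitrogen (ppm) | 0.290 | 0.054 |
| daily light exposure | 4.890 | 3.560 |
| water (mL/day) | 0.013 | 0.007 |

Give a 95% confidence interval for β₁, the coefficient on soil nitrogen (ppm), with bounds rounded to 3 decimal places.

(0.182, 0.398)

Read off: b = 0.290, SE = 0.054 for soil nitrogen (ppm).
df = n − k − 1 = 70 − 3 − 1 = 66.
t* = t_{0.025, 66} = 1.996564.
Margin = t* × SE = 1.996564 × 0.054 = 0.10781.
CI: 0.290 ± 0.10781 → (0.182, 0.398).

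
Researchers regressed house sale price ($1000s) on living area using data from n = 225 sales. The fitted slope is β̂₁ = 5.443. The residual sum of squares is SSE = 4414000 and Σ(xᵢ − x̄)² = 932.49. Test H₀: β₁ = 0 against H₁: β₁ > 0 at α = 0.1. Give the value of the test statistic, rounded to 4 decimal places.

MSE = SSE/(n − 2) = 4414000/223 = 19793.7.
SE(β̂₁) = √(MSE/Sₓₓ) = √(19793.7/932.49) = 4.60725.
t = 5.443 / 4.60725 = 1.1814.
df = n − 2 = 223.
One-sided p ≈ 0.1194, which is ≥ 0.1, so fail to reject H₀.
The data do not give significant evidence that the true slope on living area is positive.

t = 1.1814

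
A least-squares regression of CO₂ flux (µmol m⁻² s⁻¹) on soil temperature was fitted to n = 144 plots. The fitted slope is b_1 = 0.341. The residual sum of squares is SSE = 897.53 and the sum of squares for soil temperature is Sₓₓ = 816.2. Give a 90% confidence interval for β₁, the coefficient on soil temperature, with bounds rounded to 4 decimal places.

(0.1953, 0.4867)

MSE = SSE/(n − 2) = 897.53/142 = 6.32063.
SE(b_1) = √(MSE/Sₓₓ) = √(6.32063/816.2) = 0.0879999.
df = n − 2 = 142.
t* = t_{0.05, 142} = 1.655655.
Margin = t* × SE = 1.655655 × 0.0879999 = 0.145697.
CI: 0.341 ± 0.145697 → (0.1953, 0.4867).
With 90% confidence, each one-unit increase in soil temperature is associated with a change of between 0.1953 and 0.4867 µmol m⁻² s⁻¹ in CO₂ flux.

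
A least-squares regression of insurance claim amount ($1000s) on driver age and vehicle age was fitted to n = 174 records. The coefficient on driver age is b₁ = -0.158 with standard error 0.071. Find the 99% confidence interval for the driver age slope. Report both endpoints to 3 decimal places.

(-0.343, 0.027)

df = n − k − 1 = 174 − 2 − 1 = 171.
t* = t_{0.005, 171} = 2.604886.
Margin = t* × SE = 2.604886 × 0.071 = 0.18495.
CI: -0.158 ± 0.18495 → (-0.343, 0.027).
With 99% confidence, each one-unit increase in driver age is associated with a change of between -0.343 and 0.027 $1000s in insurance claim amount, holding the other predictors fixed.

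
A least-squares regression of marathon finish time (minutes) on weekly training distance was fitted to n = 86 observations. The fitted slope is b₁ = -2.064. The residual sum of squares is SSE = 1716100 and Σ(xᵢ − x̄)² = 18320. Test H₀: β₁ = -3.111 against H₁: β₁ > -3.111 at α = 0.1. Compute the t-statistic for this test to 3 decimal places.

t = 0.991

MSE = SSE/(n − 2) = 1716100/84 = 20429.8.
SE(b₁) = √(MSE/Sₓₓ) = √(20429.8/18320) = 1.05601.
t = (-2.064 − (-3.111)) / 1.05601 = 0.991.
df = n − 2 = 84.
One-sided p ≈ 0.1622, which is ≥ 0.1, so fail to reject H₀.
The data do not give significant evidence that the true slope on weekly training distance exceeds -3.111 minutes per unit.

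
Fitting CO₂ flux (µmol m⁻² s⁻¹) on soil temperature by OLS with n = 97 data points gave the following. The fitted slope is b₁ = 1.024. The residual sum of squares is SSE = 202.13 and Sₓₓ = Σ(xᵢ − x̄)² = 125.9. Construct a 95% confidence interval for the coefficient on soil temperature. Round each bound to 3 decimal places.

MSE = SSE/(n − 2) = 202.13/95 = 2.12768.
SE(b₁) = √(MSE/Sₓₓ) = √(2.12768/125.9) = 0.129999.
df = n − 2 = 95.
t* = t_{0.025, 95} = 1.985251.
Margin = t* × SE = 1.985251 × 0.129999 = 0.25808.
CI: 1.024 ± 0.25808 → (0.766, 1.282).
With 95% confidence, each one-unit increase in soil temperature is associated with a change of between 0.766 and 1.282 µmol m⁻² s⁻¹ in CO₂ flux.

(0.766, 1.282)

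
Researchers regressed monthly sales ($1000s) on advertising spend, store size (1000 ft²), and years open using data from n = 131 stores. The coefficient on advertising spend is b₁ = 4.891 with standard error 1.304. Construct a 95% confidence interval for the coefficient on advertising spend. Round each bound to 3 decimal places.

(2.311, 7.471)

df = n − k − 1 = 131 − 3 − 1 = 127.
t* = t_{0.025, 127} = 1.97882.
Margin = t* × SE = 1.97882 × 1.304 = 2.58038.
CI: 4.891 ± 2.58038 → (2.311, 7.471).
With 95% confidence, each one-unit increase in advertising spend is associated with a change of between 2.311 and 7.471 $1000s in monthly sales, holding the other predictors fixed.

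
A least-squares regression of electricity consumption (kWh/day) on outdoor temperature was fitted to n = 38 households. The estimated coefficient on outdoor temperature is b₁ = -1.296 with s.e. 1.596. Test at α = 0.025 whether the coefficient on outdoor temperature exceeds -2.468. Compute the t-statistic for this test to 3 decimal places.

t = 0.734

H₀: β₁ = -2.468 vs H₁: β₁ > -2.468.
t = (b₁ − β₁⁰)/SE = (-1.296 − (-2.468)) / 1.596 = 0.734.
df = n − 2 = 38 − 2 = 36.
One-sided p ≈ 0.2338, which is ≥ 0.025, so fail to reject H₀.
The data do not give significant evidence that the true slope on outdoor temperature exceeds -2.468 kWh/day per unit.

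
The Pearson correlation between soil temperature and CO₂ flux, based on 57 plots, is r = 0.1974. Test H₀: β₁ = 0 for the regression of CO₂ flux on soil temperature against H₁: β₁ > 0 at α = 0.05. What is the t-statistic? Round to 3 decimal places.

t = r·√(n − 2)/√(1 − r²) = 0.1974·√55/√0.961033 = 1.493.
df = n − 2 = 55.
One-sided p ≈ 0.0705, which is ≥ 0.05, so fail to reject H₀.
The data do not give significant evidence of a linear association between soil temperature and CO₂ flux.

t = 1.493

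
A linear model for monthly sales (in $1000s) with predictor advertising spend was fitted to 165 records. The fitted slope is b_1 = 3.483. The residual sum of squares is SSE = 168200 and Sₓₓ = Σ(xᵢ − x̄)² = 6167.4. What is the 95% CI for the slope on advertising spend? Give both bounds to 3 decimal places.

(2.675, 4.291)

MSE = SSE/(n − 2) = 168200/163 = 1031.9.
SE(b_1) = √(MSE/Sₓₓ) = √(1031.9/6167.4) = 0.409042.
df = n − 2 = 163.
t* = t_{0.025, 163} = 1.974625.
Margin = t* × SE = 1.974625 × 0.409042 = 0.80770.
CI: 3.483 ± 0.80770 → (2.675, 4.291).
With 95% confidence, each one-unit increase in advertising spend is associated with a change of between 2.675 and 4.291 $1000s in monthly sales.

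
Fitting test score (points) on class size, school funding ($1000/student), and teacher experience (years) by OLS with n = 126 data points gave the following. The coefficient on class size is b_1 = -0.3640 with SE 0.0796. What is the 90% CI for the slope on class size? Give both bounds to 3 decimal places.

(-0.496, -0.232)

df = n − k − 1 = 126 − 3 − 1 = 122.
t* = t_{0.05, 122} = 1.657439.
Margin = t* × SE = 1.657439 × 0.0796 = 0.13193.
CI: -0.3640 ± 0.13193 → (-0.496, -0.232).
With 90% confidence, each one-unit increase in class size is associated with a change of between -0.496 and -0.232 points in test score, holding the other predictors fixed.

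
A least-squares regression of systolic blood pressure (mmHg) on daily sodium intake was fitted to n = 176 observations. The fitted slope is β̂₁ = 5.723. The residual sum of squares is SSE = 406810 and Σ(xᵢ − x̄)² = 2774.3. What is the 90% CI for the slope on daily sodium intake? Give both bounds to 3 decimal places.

MSE = SSE/(n − 2) = 406810/174 = 2337.99.
SE(β̂₁) = √(MSE/Sₓₓ) = √(2337.99/2774.3) = 0.918004.
df = n − 2 = 174.
t* = t_{0.05, 174} = 1.653658.
Margin = t* × SE = 1.653658 × 0.918004 = 1.51806.
CI: 5.723 ± 1.51806 → (4.205, 7.241).
With 90% confidence, each one-unit increase in daily sodium intake is associated with a change of between 4.205 and 7.241 mmHg in systolic blood pressure.

(4.205, 7.241)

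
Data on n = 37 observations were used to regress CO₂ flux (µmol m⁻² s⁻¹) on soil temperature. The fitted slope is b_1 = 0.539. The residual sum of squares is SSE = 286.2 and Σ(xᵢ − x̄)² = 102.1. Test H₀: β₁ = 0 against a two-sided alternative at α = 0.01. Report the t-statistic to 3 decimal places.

t = 1.905

MSE = SSE/(n − 2) = 286.2/35 = 8.17714.
SE(b_1) = √(MSE/Sₓₓ) = √(8.17714/102.1) = 0.283001.
t = 0.539 / 0.283001 = 1.905.
df = n − 2 = 35.
Two-sided p ≈ 0.0651, which is ≥ 0.01, so fail to reject H₀.
The data do not give significant evidence of an association between soil temperature and CO₂ flux.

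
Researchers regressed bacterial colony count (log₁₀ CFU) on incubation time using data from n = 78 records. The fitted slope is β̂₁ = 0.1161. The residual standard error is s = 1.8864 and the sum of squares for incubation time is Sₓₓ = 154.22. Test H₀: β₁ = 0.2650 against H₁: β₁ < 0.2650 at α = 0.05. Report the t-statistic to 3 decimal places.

SE(β̂₁) = s/√Sₓₓ = 1.8864/√154.22 = 0.151902.
t = (0.1161 − 0.2650) / 0.151902 = -0.980.
df = n − 2 = 76.
One-sided p ≈ 0.1650, which is ≥ 0.05, so fail to reject H₀.
The data do not give significant evidence that the true slope on incubation time is below 0.2650 log₁₀ CFU per unit.

t = -0.980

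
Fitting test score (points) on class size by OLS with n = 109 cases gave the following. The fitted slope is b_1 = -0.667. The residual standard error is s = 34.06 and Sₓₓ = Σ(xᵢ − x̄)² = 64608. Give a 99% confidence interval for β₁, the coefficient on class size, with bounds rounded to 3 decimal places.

SE(b_1) = s/√Sₓₓ = 34.06/√64608 = 0.133999.
df = n − 2 = 107.
t* = t_{0.005, 107} = 2.62256.
Margin = t* × SE = 2.62256 × 0.133999 = 0.35142.
CI: -0.667 ± 0.35142 → (-1.018, -0.316).
With 99% confidence, each one-unit increase in class size is associated with a change of between -1.018 and -0.316 points in test score.

(-1.018, -0.316)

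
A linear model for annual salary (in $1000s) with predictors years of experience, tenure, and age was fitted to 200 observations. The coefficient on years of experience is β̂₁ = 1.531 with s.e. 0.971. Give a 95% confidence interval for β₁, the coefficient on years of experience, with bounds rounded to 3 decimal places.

(-0.384, 3.446)

df = n − k − 1 = 200 − 3 − 1 = 196.
t* = t_{0.025, 196} = 1.972141.
Margin = t* × SE = 1.972141 × 0.971 = 1.91495.
CI: 1.531 ± 1.91495 → (-0.384, 3.446).
With 95% confidence, each one-unit increase in years of experience is associated with a change of between -0.384 and 3.446 $1000s in annual salary, holding the other predictors fixed.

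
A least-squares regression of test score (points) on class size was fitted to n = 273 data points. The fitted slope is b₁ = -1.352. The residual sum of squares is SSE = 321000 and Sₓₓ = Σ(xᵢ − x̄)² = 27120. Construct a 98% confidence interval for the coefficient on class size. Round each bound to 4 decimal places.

(-1.8411, -0.8629)

MSE = SSE/(n − 2) = 321000/271 = 1184.5.
SE(b₁) = √(MSE/Sₓₓ) = √(1184.5/27120) = 0.208989.
df = n − 2 = 271.
t* = t_{0.01, 271} = 2.340187.
Margin = t* × SE = 2.340187 × 0.208989 = 0.489073.
CI: -1.352 ± 0.489073 → (-1.8411, -0.8629).
With 98% confidence, each one-unit increase in class size is associated with a change of between -1.8411 and -0.8629 points in test score.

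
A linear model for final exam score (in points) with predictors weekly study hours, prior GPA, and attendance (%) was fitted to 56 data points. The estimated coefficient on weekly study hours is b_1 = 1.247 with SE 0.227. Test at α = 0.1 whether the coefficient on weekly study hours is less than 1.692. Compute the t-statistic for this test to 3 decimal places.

H₀: β₁ = 1.692 vs H₁: β₁ < 1.692.
t = (b_1 − β₁⁰)/SE = (1.247 − 1.692) / 0.227 = -1.960.
df = n − k − 1 = 56 − 3 − 1 = 52.
One-sided p ≈ 0.0277, which is < 0.1, so reject H₀.
There is evidence that the true slope on weekly study hours is below 1.692 points per unit, holding the other predictors fixed.

t = -1.960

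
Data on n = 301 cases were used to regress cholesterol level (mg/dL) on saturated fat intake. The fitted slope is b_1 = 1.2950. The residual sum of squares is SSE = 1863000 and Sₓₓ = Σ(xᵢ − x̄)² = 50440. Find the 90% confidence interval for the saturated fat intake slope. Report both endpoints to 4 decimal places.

(0.7151, 1.8749)

MSE = SSE/(n − 2) = 1863000/299 = 6230.77.
SE(b_1) = √(MSE/Sₓₓ) = √(6230.77/50440) = 0.351466.
df = n − 2 = 299.
t* = t_{0.05, 299} = 1.649966.
Margin = t* × SE = 1.649966 × 0.351466 = 0.579907.
CI: 1.2950 ± 0.579907 → (0.7151, 1.8749).
With 90% confidence, each one-unit increase in saturated fat intake is associated with a change of between 0.7151 and 1.8749 mg/dL in cholesterol level.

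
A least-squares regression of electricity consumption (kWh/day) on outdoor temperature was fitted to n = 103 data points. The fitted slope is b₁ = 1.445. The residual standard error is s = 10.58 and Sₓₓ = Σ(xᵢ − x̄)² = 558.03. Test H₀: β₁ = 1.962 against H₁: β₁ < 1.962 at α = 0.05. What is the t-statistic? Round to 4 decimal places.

SE(b₁) = s/√Sₓₓ = 10.58/√558.03 = 0.447875.
t = (1.445 − 1.962) / 0.447875 = -1.1543.
df = n − 2 = 101.
One-sided p ≈ 0.1255, which is ≥ 0.05, so fail to reject H₀.
The data do not give significant evidence that the true slope on outdoor temperature is below 1.962 kWh/day per unit.

t = -1.1543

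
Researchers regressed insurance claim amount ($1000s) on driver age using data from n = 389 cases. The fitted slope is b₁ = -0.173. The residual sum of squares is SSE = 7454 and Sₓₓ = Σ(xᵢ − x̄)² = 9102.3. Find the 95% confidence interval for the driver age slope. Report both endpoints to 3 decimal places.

MSE = SSE/(n − 2) = 7454/387 = 19.261.
SE(b₁) = √(MSE/Sₓₓ) = √(19.261/9102.3) = 0.0460006.
df = n − 2 = 387.
t* = t_{0.025, 387} = 1.966113.
Margin = t* × SE = 1.966113 × 0.0460006 = 0.09044.
CI: -0.173 ± 0.09044 → (-0.263, -0.083).
With 95% confidence, each one-unit increase in driver age is associated with a change of between -0.263 and -0.083 $1000s in insurance claim amount.

(-0.263, -0.083)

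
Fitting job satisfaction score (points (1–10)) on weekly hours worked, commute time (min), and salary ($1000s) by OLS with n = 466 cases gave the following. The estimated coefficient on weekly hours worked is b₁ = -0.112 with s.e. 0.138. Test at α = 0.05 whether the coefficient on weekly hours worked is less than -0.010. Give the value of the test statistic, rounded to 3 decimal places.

t = -0.739

H₀: β₁ = -0.010 vs H₁: β₁ < -0.010.
t = (b₁ − β₁⁰)/SE = (-0.112 − (-0.010)) / 0.138 = -0.739.
df = n − k − 1 = 466 − 3 − 1 = 462.
One-sided p ≈ 0.2301, which is ≥ 0.05, so fail to reject H₀.
The data do not give significant evidence that the true slope on weekly hours worked is below -0.010 points (1–10) per unit, holding the other predictors fixed.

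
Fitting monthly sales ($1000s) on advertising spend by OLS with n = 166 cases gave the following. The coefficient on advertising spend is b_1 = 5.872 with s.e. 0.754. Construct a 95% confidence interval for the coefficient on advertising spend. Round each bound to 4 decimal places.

(4.3832, 7.3608)

df = n − 2 = 166 − 2 = 164.
t* = t_{0.025, 164} = 1.974535.
Margin = t* × SE = 1.974535 × 0.754 = 1.488799.
CI: 5.872 ± 1.488799 → (4.3832, 7.3608).
With 95% confidence, each one-unit increase in advertising spend is associated with a change of between 4.3832 and 7.3608 $1000s in monthly sales.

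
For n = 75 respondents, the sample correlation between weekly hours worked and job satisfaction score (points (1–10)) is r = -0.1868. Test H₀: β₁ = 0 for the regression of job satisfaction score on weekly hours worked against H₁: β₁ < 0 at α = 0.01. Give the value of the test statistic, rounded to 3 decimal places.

t = -1.625

t = r·√(n − 2)/√(1 − r²) = -0.1868·√73/√0.965106 = -1.625.
df = n − 2 = 73.
One-sided p ≈ 0.0543, which is ≥ 0.01, so fail to reject H₀.
The data do not give significant evidence of a linear association between weekly hours worked and job satisfaction score.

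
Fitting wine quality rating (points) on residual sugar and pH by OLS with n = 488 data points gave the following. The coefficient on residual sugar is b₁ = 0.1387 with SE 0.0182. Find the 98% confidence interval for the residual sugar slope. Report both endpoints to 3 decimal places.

(0.096, 0.181)

df = n − k − 1 = 488 − 2 − 1 = 485.
t* = t_{0.01, 485} = 2.334061.
Margin = t* × SE = 2.334061 × 0.0182 = 0.04248.
CI: 0.1387 ± 0.04248 → (0.096, 0.181).
With 98% confidence, each one-unit increase in residual sugar is associated with a change of between 0.096 and 0.181 points in wine quality rating, holding the other predictors fixed.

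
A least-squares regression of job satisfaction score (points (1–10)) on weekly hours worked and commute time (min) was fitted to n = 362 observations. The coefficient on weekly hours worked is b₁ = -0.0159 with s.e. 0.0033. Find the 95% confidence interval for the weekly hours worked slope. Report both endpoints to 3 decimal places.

df = n − k − 1 = 362 − 2 − 1 = 359.
t* = t_{0.025, 359} = 1.966594.
Margin = t* × SE = 1.966594 × 0.0033 = 0.00649.
CI: -0.0159 ± 0.00649 → (-0.022, -0.009).
With 95% confidence, each one-unit increase in weekly hours worked is associated with a change of between -0.022 and -0.009 points (1–10) in job satisfaction score, holding the other predictors fixed.

(-0.022, -0.009)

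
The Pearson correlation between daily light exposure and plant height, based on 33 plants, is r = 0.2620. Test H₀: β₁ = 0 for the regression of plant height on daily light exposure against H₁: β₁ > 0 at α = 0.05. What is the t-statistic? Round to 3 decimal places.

t = r·√(n − 2)/√(1 − r²) = 0.2620·√31/√0.931356 = 1.512.
df = n − 2 = 31.
One-sided p ≈ 0.0704, which is ≥ 0.05, so fail to reject H₀.
The data do not give significant evidence of a linear association between daily light exposure and plant height.

t = 1.512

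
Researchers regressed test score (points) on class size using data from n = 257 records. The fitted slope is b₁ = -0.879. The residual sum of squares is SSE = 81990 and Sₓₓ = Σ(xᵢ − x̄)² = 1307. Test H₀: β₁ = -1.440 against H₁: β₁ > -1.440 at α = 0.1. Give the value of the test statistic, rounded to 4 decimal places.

MSE = SSE/(n − 2) = 81990/255 = 321.529.
SE(b₁) = √(MSE/Sₓₓ) = √(321.529/1307) = 0.49599.
t = (-0.879 − (-1.440)) / 0.49599 = 1.1311.
df = n − 2 = 255.
One-sided p ≈ 0.1295, which is ≥ 0.1, so fail to reject H₀.
The data do not give significant evidence that the true slope on class size exceeds -1.440 points per unit.

t = 1.1311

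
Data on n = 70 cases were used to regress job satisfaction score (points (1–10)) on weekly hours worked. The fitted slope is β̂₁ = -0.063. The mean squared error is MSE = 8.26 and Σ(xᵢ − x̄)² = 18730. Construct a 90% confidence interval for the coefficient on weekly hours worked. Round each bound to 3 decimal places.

SE(β̂₁) = √(MSE/Sₓₓ) = √(8.26/18730) = 0.0210001.
df = n − 2 = 68.
t* = t_{0.05, 68} = 1.667572.
Margin = t* × SE = 1.667572 × 0.0210001 = 0.03502.
CI: -0.063 ± 0.03502 → (-0.098, -0.028).
With 90% confidence, each one-unit increase in weekly hours worked is associated with a change of between -0.098 and -0.028 points (1–10) in job satisfaction score.

(-0.098, -0.028)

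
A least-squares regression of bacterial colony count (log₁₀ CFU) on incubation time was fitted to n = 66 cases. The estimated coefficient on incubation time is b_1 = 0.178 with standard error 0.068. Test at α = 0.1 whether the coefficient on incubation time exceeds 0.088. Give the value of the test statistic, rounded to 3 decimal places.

t = 1.324

H₀: β₁ = 0.088 vs H₁: β₁ > 0.088.
t = (b_1 − β₁⁰)/SE = (0.178 − 0.088) / 0.068 = 1.324.
df = n − 2 = 66 − 2 = 64.
One-sided p ≈ 0.0952, which is < 0.1, so reject H₀.
There is evidence that the true slope on incubation time exceeds 0.088 log₁₀ CFU per unit.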